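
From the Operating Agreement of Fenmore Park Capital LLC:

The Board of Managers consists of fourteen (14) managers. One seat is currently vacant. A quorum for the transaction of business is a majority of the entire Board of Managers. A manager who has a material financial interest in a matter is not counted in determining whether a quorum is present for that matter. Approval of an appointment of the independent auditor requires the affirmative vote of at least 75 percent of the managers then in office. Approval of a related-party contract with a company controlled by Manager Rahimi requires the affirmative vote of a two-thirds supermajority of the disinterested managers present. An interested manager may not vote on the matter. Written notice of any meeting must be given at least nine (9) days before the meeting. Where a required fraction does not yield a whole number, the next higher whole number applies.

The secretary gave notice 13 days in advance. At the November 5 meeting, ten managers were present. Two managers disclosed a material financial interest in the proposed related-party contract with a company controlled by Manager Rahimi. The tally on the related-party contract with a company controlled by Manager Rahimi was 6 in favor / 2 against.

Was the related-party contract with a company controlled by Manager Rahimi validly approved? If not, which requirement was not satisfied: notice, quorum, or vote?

Valid — all requirements satisfied.

Notice: 13 days given; 9 required (13 ≥ 9). Satisfied.
Quorum: 10 present, but the 2 interested managers do not count, leaving 8. Quorum is 8. Satisfied.
Vote: the related-party contract with a company controlled by Manager Rahimi requires two-thirds of the disinterested managers present (10 − 2 = 8). 2/3 of 8 = 5.33, rounded up to 6, so 6 affirmative votes are needed; 6 voted in favor. Satisfied.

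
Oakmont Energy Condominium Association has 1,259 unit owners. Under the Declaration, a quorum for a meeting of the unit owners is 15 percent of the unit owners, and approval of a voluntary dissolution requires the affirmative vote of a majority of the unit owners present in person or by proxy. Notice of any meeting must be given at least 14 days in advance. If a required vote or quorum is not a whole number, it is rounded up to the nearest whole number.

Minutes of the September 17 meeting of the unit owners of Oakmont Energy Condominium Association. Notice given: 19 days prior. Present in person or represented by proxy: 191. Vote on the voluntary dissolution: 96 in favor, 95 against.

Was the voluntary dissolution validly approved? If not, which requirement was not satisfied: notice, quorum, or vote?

Valid — all requirements satisfied.

Notice: 19 days given; 14 required. Satisfied.
Quorum: 15% of 1,259 = 188.85, rounded up to 189; 191 present. Satisfied.
Vote: requires a majority of those present (191); a majority of 191 is 96, so 96 needed; 96 in favor. Satisfied.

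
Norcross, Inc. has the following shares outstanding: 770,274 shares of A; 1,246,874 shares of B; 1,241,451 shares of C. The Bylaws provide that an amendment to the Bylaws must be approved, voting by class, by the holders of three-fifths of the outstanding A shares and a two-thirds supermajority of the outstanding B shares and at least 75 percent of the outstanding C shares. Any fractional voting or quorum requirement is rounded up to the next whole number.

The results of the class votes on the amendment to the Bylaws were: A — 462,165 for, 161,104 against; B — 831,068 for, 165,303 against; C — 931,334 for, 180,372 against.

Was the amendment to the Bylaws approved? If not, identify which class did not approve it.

A: 3/5 of 770274 = 462164.40, rounded up to 462165; 462,165 required, 462,165 in favor — approved.
B: 2/3 of 1246874 = 831249.33, rounded up to 831250; 831,250 required, 831,068 in favor — not approved.
C: 3/4 of 1241451 = 931088.25, rounded up to 931089; 931,089 required, 931,334 in favor — approved.

Not approved — the B shares did not give the required vote.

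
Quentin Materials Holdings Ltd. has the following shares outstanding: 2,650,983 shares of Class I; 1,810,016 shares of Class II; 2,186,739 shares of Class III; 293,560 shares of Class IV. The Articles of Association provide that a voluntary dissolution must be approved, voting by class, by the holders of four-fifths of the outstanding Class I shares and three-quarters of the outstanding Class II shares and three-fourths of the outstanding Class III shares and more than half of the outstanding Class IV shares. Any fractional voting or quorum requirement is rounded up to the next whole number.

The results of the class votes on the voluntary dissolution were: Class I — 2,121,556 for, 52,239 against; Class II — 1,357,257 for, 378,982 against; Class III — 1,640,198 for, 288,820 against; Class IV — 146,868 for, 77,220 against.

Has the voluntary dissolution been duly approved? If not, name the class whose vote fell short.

Not approved — the Class II shares did not give the required vote.

Class I: 4/5 of 2650983 = 2120786.40, rounded up to 2120787; 2,120,787 required, 2,121,556 in favor — approved.
Class II: 3/4 of 1810016 = 1357512; 1,357,512 required, 1,357,257 in favor — not approved.
Class III: 3/4 of 2186739 = 1640054.25, rounded up to 1640055; 1,640,055 required, 1,640,198 in favor — approved.
Class IV: a majority of 293560 is 146781; 146,781 required, 146,868 in favor — approved.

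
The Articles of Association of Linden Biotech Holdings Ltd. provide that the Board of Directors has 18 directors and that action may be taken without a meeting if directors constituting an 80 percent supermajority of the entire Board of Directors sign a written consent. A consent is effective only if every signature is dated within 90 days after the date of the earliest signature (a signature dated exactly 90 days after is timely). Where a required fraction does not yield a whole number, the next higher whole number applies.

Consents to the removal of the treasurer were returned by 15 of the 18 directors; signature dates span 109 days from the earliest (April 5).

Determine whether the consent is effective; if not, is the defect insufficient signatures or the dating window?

Not effective — dating-window requirement not satisfied.

Signatures required: an 80 percent supermajority of 18 — 4/5 of 18 = 14.40, rounded up to 15, so 15 needed; 15 signed. Sufficient.
Dating window: the latest signature is 109 days after the earliest; the limit is 90 days. Outside the window.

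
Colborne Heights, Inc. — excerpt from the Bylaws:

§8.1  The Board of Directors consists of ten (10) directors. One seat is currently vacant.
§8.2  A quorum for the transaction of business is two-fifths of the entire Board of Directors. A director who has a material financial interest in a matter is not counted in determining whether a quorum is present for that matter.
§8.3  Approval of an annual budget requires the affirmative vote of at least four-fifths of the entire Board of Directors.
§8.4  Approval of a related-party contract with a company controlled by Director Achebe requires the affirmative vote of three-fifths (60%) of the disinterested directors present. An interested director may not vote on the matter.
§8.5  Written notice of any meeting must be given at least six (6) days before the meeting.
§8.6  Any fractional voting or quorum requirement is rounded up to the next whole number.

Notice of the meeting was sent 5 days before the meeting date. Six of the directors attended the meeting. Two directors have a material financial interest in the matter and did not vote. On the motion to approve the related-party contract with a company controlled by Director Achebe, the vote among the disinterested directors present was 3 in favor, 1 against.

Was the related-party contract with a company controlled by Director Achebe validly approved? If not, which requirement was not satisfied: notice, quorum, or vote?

Notice: 5 days given; 6 required (5 < 6). Not satisfied.
Quorum: 6 present, but the 2 interested directors do not count, leaving 4. Quorum is 4. Satisfied.
Vote: the related-party contract with a company controlled by Director Achebe requires three-fifths of the disinterested directors present (6 − 2 = 4). 3/5 of 4 = 2.40, rounded up to 3, so 3 affirmative votes are needed; 3 voted in favor. Satisfied.

Invalid — notice requirement not satisfied.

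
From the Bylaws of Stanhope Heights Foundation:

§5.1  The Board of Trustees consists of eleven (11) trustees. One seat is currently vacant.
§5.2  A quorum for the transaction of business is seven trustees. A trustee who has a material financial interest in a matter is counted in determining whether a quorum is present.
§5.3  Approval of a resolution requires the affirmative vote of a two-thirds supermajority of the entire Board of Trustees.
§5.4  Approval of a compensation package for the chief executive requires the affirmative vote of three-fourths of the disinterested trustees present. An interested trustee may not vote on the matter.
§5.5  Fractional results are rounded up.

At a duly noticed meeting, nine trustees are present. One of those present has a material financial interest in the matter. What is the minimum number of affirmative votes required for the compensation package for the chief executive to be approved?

6

The compensation package for the chief executive requires three-fourths of the disinterested trustees present (9 − 1 = 8).
3/4 of 8 = 6.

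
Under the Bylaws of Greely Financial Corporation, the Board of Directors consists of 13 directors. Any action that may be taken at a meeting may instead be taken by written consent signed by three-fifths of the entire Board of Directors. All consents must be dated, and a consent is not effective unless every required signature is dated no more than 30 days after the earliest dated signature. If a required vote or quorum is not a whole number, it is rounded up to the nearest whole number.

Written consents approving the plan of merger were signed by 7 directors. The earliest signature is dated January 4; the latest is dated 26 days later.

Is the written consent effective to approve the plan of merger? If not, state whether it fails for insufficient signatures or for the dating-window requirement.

Signatures required: three-fifths of 13 — 3/5 of 13 = 7.80, rounded up to 8, so 8 needed; 7 signed. Insufficient.
Dating window: the latest signature is 26 days after the earliest; the limit is 30 days. Within the window.

Not effective — insufficient signatures.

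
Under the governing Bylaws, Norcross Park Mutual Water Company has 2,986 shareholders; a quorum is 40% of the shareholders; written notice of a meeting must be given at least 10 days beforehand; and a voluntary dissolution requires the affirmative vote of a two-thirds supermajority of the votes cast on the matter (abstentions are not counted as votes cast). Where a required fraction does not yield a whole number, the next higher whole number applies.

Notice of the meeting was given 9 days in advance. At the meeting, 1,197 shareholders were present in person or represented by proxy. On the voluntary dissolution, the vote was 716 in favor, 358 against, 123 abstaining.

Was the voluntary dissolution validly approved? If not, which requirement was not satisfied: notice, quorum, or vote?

Invalid — notice requirement not satisfied.

Notice: 9 days given; 10 required. Not satisfied.
Quorum: 40% of 2,986 = 1,194.40, rounded up to 1,195; 1,197 present. Satisfied.
Vote: requires two-thirds of the votes cast (1,197 − 123 abstaining = 1,074); 2/3 of 1074 = 716, so 716 needed; 716 in favor. Satisfied.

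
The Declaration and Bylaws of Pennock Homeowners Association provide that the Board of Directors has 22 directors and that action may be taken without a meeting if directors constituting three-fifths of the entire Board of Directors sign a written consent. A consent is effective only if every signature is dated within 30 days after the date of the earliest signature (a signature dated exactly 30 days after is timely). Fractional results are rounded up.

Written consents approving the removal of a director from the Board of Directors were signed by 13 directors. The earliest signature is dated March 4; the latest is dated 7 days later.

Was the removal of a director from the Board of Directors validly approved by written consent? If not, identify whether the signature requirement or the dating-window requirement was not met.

Signatures required: three-fifths of 22 — 3/5 of 22 = 13.20, rounded up to 14, so 14 needed; 13 signed. Insufficient.
Dating window: the latest signature is 7 days after the earliest; the limit is 30 days. Within the window.

Not effective — insufficient signatures.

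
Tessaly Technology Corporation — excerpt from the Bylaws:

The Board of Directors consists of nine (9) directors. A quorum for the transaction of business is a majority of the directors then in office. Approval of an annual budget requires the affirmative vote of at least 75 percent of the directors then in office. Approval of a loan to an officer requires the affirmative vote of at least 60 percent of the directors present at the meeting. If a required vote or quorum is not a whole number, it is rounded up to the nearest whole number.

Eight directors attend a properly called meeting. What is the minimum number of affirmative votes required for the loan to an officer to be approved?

The loan to an officer requires three-fifths of the directors present (8).
3/5 of 8 = 4.80, rounded up to 5.

5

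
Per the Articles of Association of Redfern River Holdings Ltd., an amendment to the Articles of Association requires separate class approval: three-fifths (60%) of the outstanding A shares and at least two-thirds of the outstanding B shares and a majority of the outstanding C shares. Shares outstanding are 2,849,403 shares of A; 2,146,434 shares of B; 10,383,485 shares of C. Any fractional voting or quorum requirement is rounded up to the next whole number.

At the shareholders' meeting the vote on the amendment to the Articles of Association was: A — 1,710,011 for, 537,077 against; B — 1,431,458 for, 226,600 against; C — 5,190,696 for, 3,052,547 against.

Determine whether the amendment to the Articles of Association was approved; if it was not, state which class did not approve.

A: 3/5 of 2849403 = 1709641.80, rounded up to 1709642; 1,709,642 required, 1,710,011 in favor — approved.
B: 2/3 of 2146434 = 1430956; 1,430,956 required, 1,431,458 in favor — approved.
C: a majority of 10383485 is 5191743; 5,191,743 required, 5,190,696 in favor — not approved.

Not approved — the C shares did not give the required vote.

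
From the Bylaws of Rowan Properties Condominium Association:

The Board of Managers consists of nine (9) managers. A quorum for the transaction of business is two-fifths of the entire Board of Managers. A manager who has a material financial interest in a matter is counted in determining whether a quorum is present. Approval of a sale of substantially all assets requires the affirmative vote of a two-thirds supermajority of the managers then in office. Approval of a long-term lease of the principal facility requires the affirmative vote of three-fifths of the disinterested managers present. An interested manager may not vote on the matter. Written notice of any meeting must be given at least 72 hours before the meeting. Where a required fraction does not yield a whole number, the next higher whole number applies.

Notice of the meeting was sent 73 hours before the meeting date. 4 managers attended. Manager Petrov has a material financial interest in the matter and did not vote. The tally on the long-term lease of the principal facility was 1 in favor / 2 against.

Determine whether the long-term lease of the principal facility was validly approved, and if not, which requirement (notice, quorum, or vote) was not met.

Notice: 73 hours given; 72 required (73 ≥ 72). Satisfied.
Quorum: 4 present (interested managers count toward quorum); quorum is 4. Satisfied.
Vote: the long-term lease of the principal facility requires three-fifths of the disinterested managers present (4 − 1 = 3). 3/5 of 3 = 1.80, rounded up to 2, so 2 affirmative votes are needed; 1 voted in favor. Not satisfied.

Invalid — vote requirement not satisfied.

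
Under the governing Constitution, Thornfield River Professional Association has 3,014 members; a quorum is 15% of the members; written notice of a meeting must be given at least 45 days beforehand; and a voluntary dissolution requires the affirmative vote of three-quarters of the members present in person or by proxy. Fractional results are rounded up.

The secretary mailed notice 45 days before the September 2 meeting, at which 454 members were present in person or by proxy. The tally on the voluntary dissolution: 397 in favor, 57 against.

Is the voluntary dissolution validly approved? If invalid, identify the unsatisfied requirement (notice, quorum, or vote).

Notice: 45 days given; 45 required. Satisfied.
Quorum: 15% of 3,014 = 452.10, rounded up to 453; 454 present. Satisfied.
Vote: requires three-fourths of those present (454); 3/4 of 454 = 340.50, rounded up to 341, so 341 needed; 397 in favor. Satisfied.

Valid — all requirements satisfied.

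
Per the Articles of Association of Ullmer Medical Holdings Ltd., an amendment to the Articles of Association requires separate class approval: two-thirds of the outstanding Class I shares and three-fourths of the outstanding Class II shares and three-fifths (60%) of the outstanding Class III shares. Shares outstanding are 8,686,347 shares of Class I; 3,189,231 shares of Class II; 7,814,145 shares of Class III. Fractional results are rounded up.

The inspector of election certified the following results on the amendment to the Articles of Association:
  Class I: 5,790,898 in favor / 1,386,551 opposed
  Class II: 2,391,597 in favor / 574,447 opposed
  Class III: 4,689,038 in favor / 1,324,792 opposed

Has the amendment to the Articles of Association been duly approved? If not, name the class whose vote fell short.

Class I: 2/3 of 8686347 = 5790898; 5,790,898 required, 5,790,898 in favor — approved.
Class II: 3/4 of 3189231 = 2391923.25, rounded up to 2391924; 2,391,924 required, 2,391,597 in favor — not approved.
Class III: 3/5 of 7814145 = 4688487; 4,688,487 required, 4,689,038 in favor — approved.

Not approved — the Class II shares did not give the required vote.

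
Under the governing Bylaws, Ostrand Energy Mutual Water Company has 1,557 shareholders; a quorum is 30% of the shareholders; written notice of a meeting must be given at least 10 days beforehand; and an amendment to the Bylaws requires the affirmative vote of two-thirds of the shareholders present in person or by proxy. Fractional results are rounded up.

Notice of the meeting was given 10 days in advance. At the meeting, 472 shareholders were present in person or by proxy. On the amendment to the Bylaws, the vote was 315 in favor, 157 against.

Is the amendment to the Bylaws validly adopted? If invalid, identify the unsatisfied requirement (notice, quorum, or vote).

Valid — all requirements satisfied.

Notice: 10 days given; 10 required. Satisfied.
Quorum: 30% of 1,557 = 467.10, rounded up to 468; 472 present. Satisfied.
Vote: requires two-thirds of those present (472); 2/3 of 472 = 314.67, rounded up to 315, so 315 needed; 315 in favor. Satisfied.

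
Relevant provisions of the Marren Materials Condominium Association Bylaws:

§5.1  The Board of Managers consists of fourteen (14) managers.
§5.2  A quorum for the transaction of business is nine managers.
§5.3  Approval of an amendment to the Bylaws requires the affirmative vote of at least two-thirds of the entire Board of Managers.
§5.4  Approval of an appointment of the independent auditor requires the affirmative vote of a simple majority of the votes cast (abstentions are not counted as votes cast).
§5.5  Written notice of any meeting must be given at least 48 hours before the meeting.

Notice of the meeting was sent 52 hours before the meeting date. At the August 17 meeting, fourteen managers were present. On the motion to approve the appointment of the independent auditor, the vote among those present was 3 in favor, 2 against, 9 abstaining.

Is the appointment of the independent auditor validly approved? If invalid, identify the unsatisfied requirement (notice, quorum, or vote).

Notice: 52 hours given; 48 required (52 ≥ 48). Satisfied.
Quorum: 14 present; quorum is 9. Satisfied.
Vote: the appointment of the independent auditor requires a majority of the votes cast (14 present − 9 abstaining = 5). A majority of 5 is 3, so 3 affirmative votes are needed; 3 voted in favor. Satisfied.

Valid — all requirements satisfied.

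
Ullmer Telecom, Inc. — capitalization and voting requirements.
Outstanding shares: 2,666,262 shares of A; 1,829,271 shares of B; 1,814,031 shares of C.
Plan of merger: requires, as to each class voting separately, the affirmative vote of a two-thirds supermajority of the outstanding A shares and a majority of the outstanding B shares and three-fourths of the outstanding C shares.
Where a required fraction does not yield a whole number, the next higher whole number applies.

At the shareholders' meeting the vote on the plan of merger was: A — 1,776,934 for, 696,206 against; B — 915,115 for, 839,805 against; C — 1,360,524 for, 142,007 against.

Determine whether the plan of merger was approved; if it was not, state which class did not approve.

A: 2/3 of 2666262 = 1777508; 1,777,508 required, 1,776,934 in favor — not approved.
B: a majority of 1829271 is 914636; 914,636 required, 915,115 in favor — approved.
C: 3/4 of 1814031 = 1360523.25, rounded up to 1360524; 1,360,524 required, 1,360,524 in favor — approved.

Not approved — the A shares did not give the required vote.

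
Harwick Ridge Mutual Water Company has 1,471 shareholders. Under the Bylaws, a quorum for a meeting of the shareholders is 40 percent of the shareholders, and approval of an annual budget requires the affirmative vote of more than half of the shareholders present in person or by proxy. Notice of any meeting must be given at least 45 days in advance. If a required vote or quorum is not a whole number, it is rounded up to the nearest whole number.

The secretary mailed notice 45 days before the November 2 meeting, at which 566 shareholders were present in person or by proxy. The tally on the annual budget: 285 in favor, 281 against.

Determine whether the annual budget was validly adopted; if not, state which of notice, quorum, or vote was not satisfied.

Notice: 45 days given; 45 required. Satisfied.
Quorum: 40% of 1,471 = 588.40, rounded up to 589; 566 present. Not satisfied.
Vote: requires a majority of those present (566); a majority of 566 is 284, so 284 needed; 285 in favor. Satisfied.

Invalid — quorum requirement not satisfied.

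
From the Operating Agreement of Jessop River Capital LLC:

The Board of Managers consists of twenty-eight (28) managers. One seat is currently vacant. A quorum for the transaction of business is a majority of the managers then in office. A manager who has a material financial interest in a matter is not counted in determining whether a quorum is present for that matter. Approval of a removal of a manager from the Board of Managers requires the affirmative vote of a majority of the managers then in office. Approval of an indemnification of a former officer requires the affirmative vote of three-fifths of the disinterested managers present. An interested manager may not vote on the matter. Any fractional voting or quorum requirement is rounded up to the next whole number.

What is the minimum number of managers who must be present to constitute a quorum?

A majority of 27 is 14.

14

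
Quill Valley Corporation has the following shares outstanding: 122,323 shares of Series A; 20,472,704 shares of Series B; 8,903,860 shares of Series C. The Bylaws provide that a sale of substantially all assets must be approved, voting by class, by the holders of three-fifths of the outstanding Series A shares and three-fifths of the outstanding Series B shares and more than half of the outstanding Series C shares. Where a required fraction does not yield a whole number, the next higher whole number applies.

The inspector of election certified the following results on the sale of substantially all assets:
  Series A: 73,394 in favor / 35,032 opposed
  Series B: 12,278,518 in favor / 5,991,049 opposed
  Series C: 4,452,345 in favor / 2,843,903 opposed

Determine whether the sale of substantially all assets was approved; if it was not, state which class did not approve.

Not approved — the Series B shares did not give the required vote.

Series A: 3/5 of 122323 = 73393.80, rounded up to 73394; 73,394 required, 73,394 in favor — approved.
Series B: 3/5 of 20472704 = 12283622.40, rounded up to 12283623; 12,283,623 required, 12,278,518 in favor — not approved.
Series C: a majority of 8903860 is 4451931; 4,451,931 required, 4,452,345 in favor — approved.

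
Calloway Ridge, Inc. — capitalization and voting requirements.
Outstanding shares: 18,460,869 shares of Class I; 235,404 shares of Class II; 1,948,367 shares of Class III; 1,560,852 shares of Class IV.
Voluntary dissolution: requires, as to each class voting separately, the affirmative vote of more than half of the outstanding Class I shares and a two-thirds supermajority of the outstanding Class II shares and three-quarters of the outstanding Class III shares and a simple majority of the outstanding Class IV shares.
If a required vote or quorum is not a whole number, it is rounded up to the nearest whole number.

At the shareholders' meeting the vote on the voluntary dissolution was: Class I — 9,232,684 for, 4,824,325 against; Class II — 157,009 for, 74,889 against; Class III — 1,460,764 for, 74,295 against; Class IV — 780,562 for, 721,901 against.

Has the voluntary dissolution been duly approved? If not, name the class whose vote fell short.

Not approved — the Class III shares did not give the required vote.

Class I: a majority of 18460869 is 9230435; 9,230,435 required, 9,232,684 in favor — approved.
Class II: 2/3 of 235404 = 156936; 156,936 required, 157,009 in favor — approved.
Class III: 3/4 of 1948367 = 1461275.25, rounded up to 1461276; 1,461,276 required, 1,460,764 in favor — not approved.
Class IV: a majority of 1560852 is 780427; 780,427 required, 780,562 in favor — approved.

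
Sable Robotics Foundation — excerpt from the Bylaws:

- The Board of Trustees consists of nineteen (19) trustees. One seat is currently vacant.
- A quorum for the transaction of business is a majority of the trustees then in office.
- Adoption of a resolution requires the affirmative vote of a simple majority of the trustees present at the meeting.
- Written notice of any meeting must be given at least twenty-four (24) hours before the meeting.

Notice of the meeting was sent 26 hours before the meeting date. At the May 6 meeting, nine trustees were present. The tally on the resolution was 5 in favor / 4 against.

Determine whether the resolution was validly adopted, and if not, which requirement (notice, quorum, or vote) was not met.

Invalid — quorum requirement not satisfied.

Notice: 26 hours given; 24 required (26 ≥ 24). Satisfied.
Quorum: 9 present; quorum is 10. Not satisfied.
Vote: the resolution requires a majority of the trustees present (9). A majority of 9 is 5, so 5 affirmative votes are needed; 5 voted in favor. Satisfied. (Moot — without a quorum no business can be validly transacted.)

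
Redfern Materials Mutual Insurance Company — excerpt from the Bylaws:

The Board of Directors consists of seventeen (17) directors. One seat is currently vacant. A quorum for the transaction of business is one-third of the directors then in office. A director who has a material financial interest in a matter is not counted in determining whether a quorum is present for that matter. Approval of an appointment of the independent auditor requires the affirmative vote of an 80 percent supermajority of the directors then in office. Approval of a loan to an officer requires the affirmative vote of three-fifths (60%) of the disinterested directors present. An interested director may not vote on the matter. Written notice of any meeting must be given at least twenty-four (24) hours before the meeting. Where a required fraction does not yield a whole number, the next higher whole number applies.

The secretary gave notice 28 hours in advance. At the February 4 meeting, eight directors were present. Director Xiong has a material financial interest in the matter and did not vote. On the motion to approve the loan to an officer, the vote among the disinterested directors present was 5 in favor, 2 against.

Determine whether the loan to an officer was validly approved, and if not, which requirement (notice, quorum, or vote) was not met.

Notice: 28 hours given; 24 required (28 ≥ 24). Satisfied.
Quorum: 8 present, but the 1 interested director does not count, leaving 7. Quorum is 6. Satisfied.
Vote: the loan to an officer requires three-fifths of the disinterested directors present (8 − 1 = 7). 3/5 of 7 = 4.20, rounded up to 5, so 5 affirmative votes are needed; 5 voted in favor. Satisfied.

Valid — all requirements satisfied.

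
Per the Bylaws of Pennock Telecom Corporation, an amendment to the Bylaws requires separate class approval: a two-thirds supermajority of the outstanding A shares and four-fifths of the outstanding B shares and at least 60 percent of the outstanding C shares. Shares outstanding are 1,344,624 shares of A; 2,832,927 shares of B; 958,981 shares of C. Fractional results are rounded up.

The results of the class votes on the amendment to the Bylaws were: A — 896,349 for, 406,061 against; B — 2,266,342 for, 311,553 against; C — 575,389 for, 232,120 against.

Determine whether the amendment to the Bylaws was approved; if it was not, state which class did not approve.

Not approved — the A shares did not give the required vote.

A: 2/3 of 1344624 = 896416; 896,416 required, 896,349 in favor — not approved.
B: 4/5 of 2832927 = 2266341.60, rounded up to 2266342; 2,266,342 required, 2,266,342 in favor — approved.
C: 3/5 of 958981 = 575388.60, rounded up to 575389; 575,389 required, 575,389 in favor — approved.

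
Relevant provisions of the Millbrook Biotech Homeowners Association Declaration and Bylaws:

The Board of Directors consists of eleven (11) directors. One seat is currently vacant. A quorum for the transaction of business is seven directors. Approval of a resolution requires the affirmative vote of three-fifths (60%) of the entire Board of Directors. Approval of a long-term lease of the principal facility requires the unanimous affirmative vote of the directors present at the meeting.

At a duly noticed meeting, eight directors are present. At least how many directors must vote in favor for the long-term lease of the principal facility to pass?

8

The long-term lease of the principal facility requires the unanimous vote of the directors present (8).
Unanimous means all 8.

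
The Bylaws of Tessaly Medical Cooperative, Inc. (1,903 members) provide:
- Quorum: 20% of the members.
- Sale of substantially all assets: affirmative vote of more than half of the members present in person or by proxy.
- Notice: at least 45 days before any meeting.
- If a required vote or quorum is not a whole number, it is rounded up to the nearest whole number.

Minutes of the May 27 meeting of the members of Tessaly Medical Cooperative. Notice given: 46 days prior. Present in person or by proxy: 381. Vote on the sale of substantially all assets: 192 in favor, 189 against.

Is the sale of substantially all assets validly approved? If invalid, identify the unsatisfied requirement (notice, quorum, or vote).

Notice: 46 days given; 45 required. Satisfied.
Quorum: 20% of 1,903 = 380.60, rounded up to 381; 381 present. Satisfied.
Vote: requires a majority of those present (381); a majority of 381 is 191, so 191 needed; 192 in favor. Satisfied.

Valid — all requirements satisfied.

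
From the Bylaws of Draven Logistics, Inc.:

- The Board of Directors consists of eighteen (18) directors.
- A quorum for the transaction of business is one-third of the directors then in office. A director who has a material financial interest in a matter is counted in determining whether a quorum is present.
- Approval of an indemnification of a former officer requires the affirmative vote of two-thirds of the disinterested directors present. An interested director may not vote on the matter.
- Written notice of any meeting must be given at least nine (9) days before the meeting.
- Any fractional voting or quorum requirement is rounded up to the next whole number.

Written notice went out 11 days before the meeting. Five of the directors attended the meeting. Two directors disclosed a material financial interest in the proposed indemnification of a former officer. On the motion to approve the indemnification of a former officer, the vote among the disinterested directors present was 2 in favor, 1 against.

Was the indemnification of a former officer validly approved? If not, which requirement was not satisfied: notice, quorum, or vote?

Notice: 11 days given; 9 required (11 ≥ 9). Satisfied.
Quorum: 5 present (interested directors count toward quorum); quorum is 6. Not satisfied.
Vote: the indemnification of a former officer requires two-thirds of the disinterested directors present (5 − 2 = 3). 2/3 of 3 = 2, so 2 affirmative votes are needed; 2 voted in favor. Satisfied. (Moot — without a quorum no business can be validly transacted.)

Invalid — quorum requirement not satisfied.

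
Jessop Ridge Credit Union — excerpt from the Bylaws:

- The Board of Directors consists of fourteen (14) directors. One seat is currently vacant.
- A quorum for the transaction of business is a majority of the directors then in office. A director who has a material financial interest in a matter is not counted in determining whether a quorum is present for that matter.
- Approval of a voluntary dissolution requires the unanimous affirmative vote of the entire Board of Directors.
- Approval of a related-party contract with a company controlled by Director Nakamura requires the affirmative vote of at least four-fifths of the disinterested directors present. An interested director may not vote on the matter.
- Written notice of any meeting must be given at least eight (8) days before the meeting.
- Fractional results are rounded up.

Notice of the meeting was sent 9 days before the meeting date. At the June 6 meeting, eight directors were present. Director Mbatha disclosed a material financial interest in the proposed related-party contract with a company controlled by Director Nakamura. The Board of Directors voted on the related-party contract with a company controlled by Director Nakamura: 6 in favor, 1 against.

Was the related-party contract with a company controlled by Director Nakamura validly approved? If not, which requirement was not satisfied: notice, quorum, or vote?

Notice: 9 days given; 8 required (9 ≥ 8). Satisfied.
Quorum: 8 present, but the 1 interested director does not count, leaving 7. Quorum is 7. Satisfied.
Vote: the related-party contract with a company controlled by Director Nakamura requires four-fifths of the disinterested directors present (8 − 1 = 7). 4/5 of 7 = 5.60, rounded up to 6, so 6 affirmative votes are needed; 6 voted in favor. Satisfied.

Valid — all requirements satisfied.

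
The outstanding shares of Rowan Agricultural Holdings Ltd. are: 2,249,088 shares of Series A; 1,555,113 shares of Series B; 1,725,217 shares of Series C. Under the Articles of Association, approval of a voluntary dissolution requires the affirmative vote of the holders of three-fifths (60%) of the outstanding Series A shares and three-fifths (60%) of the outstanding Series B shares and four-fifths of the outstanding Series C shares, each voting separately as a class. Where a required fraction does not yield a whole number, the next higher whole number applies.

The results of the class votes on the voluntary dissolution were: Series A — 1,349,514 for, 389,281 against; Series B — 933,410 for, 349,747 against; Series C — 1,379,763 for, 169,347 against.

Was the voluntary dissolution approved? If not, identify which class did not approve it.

Series A: 3/5 of 2249088 = 1349452.80, rounded up to 1349453; 1,349,453 required, 1,349,514 in favor — approved.
Series B: 3/5 of 1555113 = 933067.80, rounded up to 933068; 933,068 required, 933,410 in favor — approved.
Series C: 4/5 of 1725217 = 1380173.60, rounded up to 1380174; 1,380,174 required, 1,379,763 in favor — not approved.

Not approved — the Series C shares did not give the required vote.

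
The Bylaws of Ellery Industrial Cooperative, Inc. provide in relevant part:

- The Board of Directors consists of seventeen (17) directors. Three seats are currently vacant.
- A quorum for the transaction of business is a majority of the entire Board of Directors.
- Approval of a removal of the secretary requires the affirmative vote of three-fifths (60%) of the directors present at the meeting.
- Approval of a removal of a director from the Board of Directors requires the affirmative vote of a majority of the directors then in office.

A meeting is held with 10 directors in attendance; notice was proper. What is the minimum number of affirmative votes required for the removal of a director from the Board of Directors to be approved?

The removal of a director from the Board of Directors requires a majority of the directors then in office (14).
A majority of 14 is 8.

8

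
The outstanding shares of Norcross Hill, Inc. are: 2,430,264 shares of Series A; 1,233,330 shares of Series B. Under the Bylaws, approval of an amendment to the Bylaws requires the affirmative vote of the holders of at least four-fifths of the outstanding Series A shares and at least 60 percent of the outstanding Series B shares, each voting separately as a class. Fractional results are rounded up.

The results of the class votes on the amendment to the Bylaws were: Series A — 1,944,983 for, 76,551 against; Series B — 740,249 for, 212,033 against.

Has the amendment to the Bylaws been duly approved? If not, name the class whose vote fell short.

Approved — every class gave the required vote.

Series A: 4/5 of 2430264 = 1944211.20, rounded up to 1944212; 1,944,212 required, 1,944,983 in favor — approved.
Series B: 3/5 of 1233330 = 739998; 739,998 required, 740,249 in favor — approved.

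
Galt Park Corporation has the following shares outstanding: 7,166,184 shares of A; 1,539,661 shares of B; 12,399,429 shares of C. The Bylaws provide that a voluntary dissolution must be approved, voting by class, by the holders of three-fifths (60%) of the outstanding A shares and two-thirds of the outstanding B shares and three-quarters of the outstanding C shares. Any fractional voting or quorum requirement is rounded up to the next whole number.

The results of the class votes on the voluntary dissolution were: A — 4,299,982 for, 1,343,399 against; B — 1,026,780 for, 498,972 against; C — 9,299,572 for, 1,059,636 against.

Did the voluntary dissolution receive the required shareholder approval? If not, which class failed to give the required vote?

A: 3/5 of 7166184 = 4299710.40, rounded up to 4299711; 4,299,711 required, 4,299,982 in favor — approved.
B: 2/3 of 1539661 = 1026440.67, rounded up to 1026441; 1,026,441 required, 1,026,780 in favor — approved.
C: 3/4 of 12399429 = 9299571.75, rounded up to 9299572; 9,299,572 required, 9,299,572 in favor — approved.

Approved — every class gave the required vote.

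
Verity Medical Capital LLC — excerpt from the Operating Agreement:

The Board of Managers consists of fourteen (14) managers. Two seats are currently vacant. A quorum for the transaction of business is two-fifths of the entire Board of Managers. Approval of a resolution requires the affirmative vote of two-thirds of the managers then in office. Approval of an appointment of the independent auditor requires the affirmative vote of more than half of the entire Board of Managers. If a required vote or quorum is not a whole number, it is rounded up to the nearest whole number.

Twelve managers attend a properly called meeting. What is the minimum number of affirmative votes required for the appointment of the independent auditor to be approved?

8

The appointment of the independent auditor requires a majority of the entire Board of Managers (14).
A majority of 14 is 8.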